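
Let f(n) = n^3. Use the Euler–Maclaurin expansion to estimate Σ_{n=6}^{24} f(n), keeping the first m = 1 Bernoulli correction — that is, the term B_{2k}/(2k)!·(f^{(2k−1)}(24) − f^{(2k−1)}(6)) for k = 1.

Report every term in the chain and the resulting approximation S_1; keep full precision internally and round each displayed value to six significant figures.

S_1 ≈ 89775.0

Integral: ∫_6^24 x^3 dx = 82620.0.
Boundary: ½(f(6) + f(24)) = ½(216.000 + 13824.0) = 7020.00.
Running total after boundary: 89640.0.
k=1: B_{2}/(2)! × [f^{(1)}(24) − f^{(1)}(6)] = 1/12 × (1728.00 − 108.000) = 135.000.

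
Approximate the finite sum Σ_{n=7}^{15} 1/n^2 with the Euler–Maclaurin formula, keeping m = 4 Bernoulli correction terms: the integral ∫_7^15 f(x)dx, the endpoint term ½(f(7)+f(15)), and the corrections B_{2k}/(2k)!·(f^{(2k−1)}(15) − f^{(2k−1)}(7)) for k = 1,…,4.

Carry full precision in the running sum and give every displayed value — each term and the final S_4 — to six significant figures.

S_4 ≈ 0.0890514

∫_7^15 1/x^2 dx evaluates to 0.0761905.
½[f(7) + f(15)] = ½[0.0204082 + 0.00444444] = 0.0124263.
Integral + boundary = 0.0886168.
k=1: B_{2}/(2)! × [f^{(1)}(15) − f^{(1)}(7)] = 1/12 × (-0.000592593 − (-0.00583090)) = 0.000436526.
Partial sum through k=1: 0.0890533.
k=2: B_{4}/(4)! × [f^{(3)}(15) − f^{(3)}(7)] = −1/720 × (-3.16049e-05 − (-0.00142798)) = -1.93940e-06.
Partial sum through k=2: 0.0890514.
k=3: B_{6}/(6)! × [f^{(5)}(15) − f^{(5)}(7)] = 1/30240 × (-4.21399e-06 − (-0.000874271)) = 2.87717e-08.
Partial sum through k=3: 0.0890514.
k=4: B_{8}/(8)! × [f^{(7)}(15) − f^{(7)}(7)] = −1/1209600 × (-1.04882e-06 − (-0.000999167)) = -8.25164e-10.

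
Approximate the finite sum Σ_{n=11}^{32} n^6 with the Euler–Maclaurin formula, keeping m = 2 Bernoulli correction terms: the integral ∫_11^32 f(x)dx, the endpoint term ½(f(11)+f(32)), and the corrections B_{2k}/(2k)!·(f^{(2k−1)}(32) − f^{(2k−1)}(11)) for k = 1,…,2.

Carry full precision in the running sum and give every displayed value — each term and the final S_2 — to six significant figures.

∫_11^32 x^6 dx evaluates to 4.90575e+09.
Boundary: ½(f(11) + f(32)) = ½(1.77156e+06 + 1.07374e+09) = 5.37757e+08.
So far: 5.44351e+09.
Correction k=1: B_{2}/2! · (f^{(1)}(32) − f^{(1)}(11)) = 1/12 · (2.01327e+08 − 966306) = 1.66967e+07.
Partial sum through k=1: 5.46020e+09.
Correction k=2: B_{4}/4! · (f^{(3)}(32) − f^{(3)}(11)) = −1/720 · (3.93216e+06 − 159720) = -5239.50.

S_2 ≈ 5.46020e+09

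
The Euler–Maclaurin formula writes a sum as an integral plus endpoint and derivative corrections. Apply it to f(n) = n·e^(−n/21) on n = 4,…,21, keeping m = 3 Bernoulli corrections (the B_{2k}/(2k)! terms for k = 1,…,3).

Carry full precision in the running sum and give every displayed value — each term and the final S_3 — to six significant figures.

∫_4^21 x·e^(−x/21) dx evaluates to 109.477.
Boundary: ½(f(4) + f(21)) = ½(3.30626 + 7.72547) = 5.51587.
Running total after boundary: 114.993.
k=1: B_{2}/(2)! × [f^{(1)}(21) − f^{(1)}(4)] = 1/12 × (0.00000 − 0.669124) = -0.0557604.
Running total after k=1: 114.937.
k=2: B_{4}/(4)! × [f^{(3)}(21) − f^{(3)}(4)] = −1/720 × (0.00166839 − 0.00526588) = 4.99652e-06.
Running total after k=2: 114.937.
k=3: B_{6}/(6)! × [f^{(5)}(21) − f^{(5)}(4)] = 1/30240 × (7.56638e-06 − 2.04410e-05) = -4.25748e-10.

S_3 ≈ 114.937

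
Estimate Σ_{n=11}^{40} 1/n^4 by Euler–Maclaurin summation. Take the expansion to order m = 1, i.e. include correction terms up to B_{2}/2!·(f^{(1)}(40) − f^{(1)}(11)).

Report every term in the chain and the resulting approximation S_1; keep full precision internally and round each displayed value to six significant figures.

∫_11^40 1/x^4 dx evaluates to 0.000245230.
Boundary: ½(f(11) + f(40)) = ½(6.83013e-05 + 3.90625e-07) = 3.43460e-05.
So far: 0.000279576.
k=1: B_{2}/(2)! × [f^{(1)}(40) − f^{(1)}(11)] = 1/12 × (-3.90625e-08 − (-2.48369e-05)) = 2.06648e-06.

S_1 ≈ 0.000281642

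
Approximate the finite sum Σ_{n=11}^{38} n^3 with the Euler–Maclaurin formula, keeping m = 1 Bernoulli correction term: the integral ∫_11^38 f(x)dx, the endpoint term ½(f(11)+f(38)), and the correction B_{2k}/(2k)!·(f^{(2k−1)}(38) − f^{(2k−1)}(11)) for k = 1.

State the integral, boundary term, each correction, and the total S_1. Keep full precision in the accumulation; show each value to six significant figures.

∫_11^38 x^3 dx evaluates to 517624.
½[f(11) + f(38)] = ½[1331.00 + 54872.0] = 28101.5.
So far: 545725.
Order-1 term: 1/12 · (4332.00 − 363.000) = 330.750.

S_1 ≈ 546056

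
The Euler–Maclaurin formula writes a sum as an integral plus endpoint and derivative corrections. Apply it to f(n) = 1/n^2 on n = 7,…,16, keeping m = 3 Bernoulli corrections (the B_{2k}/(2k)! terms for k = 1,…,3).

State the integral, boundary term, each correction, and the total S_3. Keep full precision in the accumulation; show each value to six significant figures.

S_3 ≈ 0.0929576

The integral term ∫_7^16 1/x^2 dx = 0.0803571.
½[f(7) + f(16)] = ½[0.0204082 + 0.00390625] = 0.0121572.
Running total after boundary: 0.0925143.
Correction k=1: B_{2}/2! · (f^{(1)}(16) − f^{(1)}(7)) = 1/12 · (-0.000488281 − (-0.00583090)) = 0.000445219.
Partial sum through k=1: 0.0929596.
Correction k=2: B_{4}/4! · (f^{(3)}(16) − f^{(3)}(7)) = −1/720 · (-2.28882e-05 − (-0.00142798)) = -1.95151e-06.
Partial sum through k=2: 0.0929576.
Correction k=3: B_{6}/6! · (f^{(5)}(16) − f^{(5)}(7)) = 1/30240 · (-2.68221e-06 − (-0.000874271)) = 2.88224e-08.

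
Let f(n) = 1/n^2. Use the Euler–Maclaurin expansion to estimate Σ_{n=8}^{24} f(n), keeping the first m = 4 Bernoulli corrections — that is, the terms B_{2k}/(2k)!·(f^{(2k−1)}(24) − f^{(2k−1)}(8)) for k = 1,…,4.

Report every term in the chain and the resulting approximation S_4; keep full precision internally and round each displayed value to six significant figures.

S_4 ≈ 0.0923264

∫_8^24 1/x^2 dx evaluates to 0.0833333.
Endpoint term: (f(8) + f(24))/2 = (0.0156250 + 0.00173611)/2 = 0.00868056.
So far: 0.0920139.
Order-1 term: 1/12 · (-0.000144676 − (-0.00390625)) = 0.000313465.
After k=1: 0.0923274.
Order-2 term: −1/720 · (-3.01408e-06 − (-0.000732422)) = -1.01307e-06.
After k=2: 0.0923263.
Order-3 term: 1/30240 · (-1.56983e-07 − (-0.000343323)) = 1.13481e-08.
After k=3: 0.0923264.
Order-4 term: −1/1209600 · (-1.52623e-08 − (-0.000300407)) = -2.48340e-10.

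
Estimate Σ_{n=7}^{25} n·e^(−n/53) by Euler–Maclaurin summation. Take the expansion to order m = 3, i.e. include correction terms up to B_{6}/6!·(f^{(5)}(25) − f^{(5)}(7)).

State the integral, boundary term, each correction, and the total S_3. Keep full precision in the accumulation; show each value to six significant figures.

S_3 ≈ 218.009

The integral term ∫_7^25 x·e^(−x/53) dx = 207.178.
Boundary: ½(f(7) + f(25)) = ½(6.13392 + 15.5985) = 10.8662.
Running total after boundary: 218.045.
Correction k=1: B_{2}/2! · (f^{(1)}(25) − f^{(1)}(7)) = 1/12 · (0.329630 − 0.760540) = -0.0359092.
After k=1: 218.009.
Correction k=2: B_{4}/4! · (f^{(3)}(25) − f^{(3)}(7)) = −1/720 · (0.000561593 − 0.000894657) = 4.62589e-07.
After k=2: 218.009.
Correction k=3: B_{6}/6! · (f^{(5)}(25) − f^{(5)}(7)) = 1/30240 · (3.58077e-07 − 5.40606e-07) = -6.03602e-12.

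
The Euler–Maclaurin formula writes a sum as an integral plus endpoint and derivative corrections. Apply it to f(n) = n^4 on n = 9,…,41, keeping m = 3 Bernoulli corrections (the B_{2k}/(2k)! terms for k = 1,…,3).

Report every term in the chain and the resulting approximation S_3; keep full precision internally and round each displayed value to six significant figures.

∫_9^41 x^4 dx evaluates to 2.31594e+07.
Endpoint term: (f(9) + f(41))/2 = (6561.00 + 2.82576e+06)/2 = 1.41616e+06.
So far: 2.45756e+07.
Correction k=1: B_{2}/2! · (f^{(1)}(41) − f^{(1)}(9)) = 1/12 · (275684 − 2916.00) = 22730.7.
After k=1: 2.45983e+07.
Correction k=2: B_{4}/4! · (f^{(3)}(41) − f^{(3)}(9)) = −1/720 · (984.000 − 216.000) = -1.06667.
After k=2: 2.45983e+07.
Correction k=3: B_{6}/6! · (f^{(5)}(41) − f^{(5)}(9)) = 1/30240 · (0.00000 − 0.00000) = 0.00000.

S_3 ≈ 2.45983e+07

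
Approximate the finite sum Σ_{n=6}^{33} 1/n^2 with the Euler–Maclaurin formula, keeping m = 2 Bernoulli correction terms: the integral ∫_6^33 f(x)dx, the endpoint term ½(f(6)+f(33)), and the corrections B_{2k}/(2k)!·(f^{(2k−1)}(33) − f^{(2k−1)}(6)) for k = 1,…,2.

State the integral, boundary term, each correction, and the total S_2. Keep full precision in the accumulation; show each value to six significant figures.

Integral: ∫_6^33 1/x^2 dx = 0.136364.
½[f(6) + f(33)] = ½[0.0277778 + 0.000918274] = 0.0143480.
So far: 0.150712.
k=1: B_{2}/(2)! × [f^{(1)}(33) − f^{(1)}(6)] = 1/12 × (-5.56529e-05 − (-0.00925926)) = 0.000766967.
After k=1: 0.151479.
k=2: B_{4}/(4)! × [f^{(3)}(33) − f^{(3)}(6)] = −1/720 × (-6.13256e-07 − (-0.00308642)) = -4.28584e-06.

S_2 ≈ 0.151474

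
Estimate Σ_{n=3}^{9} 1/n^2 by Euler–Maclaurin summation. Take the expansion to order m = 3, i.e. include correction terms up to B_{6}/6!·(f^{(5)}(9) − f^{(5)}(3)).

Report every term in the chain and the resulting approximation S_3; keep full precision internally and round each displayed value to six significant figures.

The integral term ∫_3^9 1/x^2 dx = 0.222222.
½[f(3) + f(9)] = ½[0.111111 + 0.0123457] = 0.0617284.
So far: 0.283951.
Correction k=1: B_{2}/2! · (f^{(1)}(9) − f^{(1)}(3)) = 1/12 · (-0.00274348 − (-0.0740741)) = 0.00594422.
Partial sum through k=1: 0.289895.
Correction k=2: B_{4}/4! · (f^{(3)}(9) − f^{(3)}(3)) = −1/720 · (-0.000406442 − (-0.0987654)) = -0.000136610.
Partial sum through k=2: 0.289758.
Correction k=3: B_{6}/6! · (f^{(5)}(9) − f^{(5)}(3)) = 1/30240 · (-0.000150534 − (-0.329218)) = 1.08819e-05.

S_3 ≈ 0.289769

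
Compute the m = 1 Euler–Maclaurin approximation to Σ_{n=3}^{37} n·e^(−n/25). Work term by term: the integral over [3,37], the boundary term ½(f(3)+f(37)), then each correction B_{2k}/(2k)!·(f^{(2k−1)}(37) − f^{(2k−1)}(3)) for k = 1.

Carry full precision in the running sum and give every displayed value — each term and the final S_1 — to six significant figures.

Integral: ∫_3^37 x·e^(−x/25) dx = 268.006.
½[f(3) + f(37)] = ½[2.66076 + 8.42259] = 5.54168.
Integral + boundary = 273.548.
Correction k=1: B_{2}/2! · (f^{(1)}(37) − f^{(1)}(3)) = 1/12 · (-0.109266 − 0.780490) = -0.0741463.

S_1 ≈ 273.473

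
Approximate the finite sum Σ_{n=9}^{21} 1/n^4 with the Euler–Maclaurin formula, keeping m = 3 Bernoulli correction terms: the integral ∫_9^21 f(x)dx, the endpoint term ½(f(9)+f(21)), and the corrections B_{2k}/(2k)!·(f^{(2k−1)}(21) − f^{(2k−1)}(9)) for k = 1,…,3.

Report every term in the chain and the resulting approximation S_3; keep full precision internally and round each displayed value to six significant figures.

∫_9^21 1/x^4 dx evaluates to 0.000421254.
½[f(9) + f(21)] = ½[0.000152416 + 5.14189e-06] = 7.87788e-05.
So far: 0.000500033.
Correction k=1: B_{2}/2! · (f^{(1)}(21) − f^{(1)}(9)) = 1/12 · (-9.79408e-07 − (-6.77404e-05)) = 5.56341e-06.
Running total after k=1: 0.000505596.
Correction k=2: B_{4}/4! · (f^{(3)}(21) − f^{(3)}(9)) = −1/720 · (-6.66264e-08 − (-2.50890e-05)) = -3.47533e-08.
Running total after k=2: 0.000505562.
Correction k=3: B_{6}/6! · (f^{(5)}(21) − f^{(5)}(9)) = 1/30240 · (-8.46049e-09 − (-1.73455e-05)) = 5.73315e-10.

S_3 ≈ 0.000505562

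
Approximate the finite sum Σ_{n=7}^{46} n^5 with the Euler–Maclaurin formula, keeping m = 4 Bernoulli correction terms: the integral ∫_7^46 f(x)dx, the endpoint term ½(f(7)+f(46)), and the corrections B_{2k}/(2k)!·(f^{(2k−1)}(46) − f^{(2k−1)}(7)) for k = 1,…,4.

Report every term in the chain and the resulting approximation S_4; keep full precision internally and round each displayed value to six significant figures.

∫_7^46 x^5 dx evaluates to 1.57903e+09.
Boundary: ½(f(7) + f(46)) = ½(16807.0 + 2.05963e+08) = 1.02990e+08.
So far: 1.68202e+09.
k=1: B_{2}/(2)! × [f^{(1)}(46) − f^{(1)}(7)] = 1/12 × (2.23873e+07 − 12005.0) = 1.86461e+06.
Running total after k=1: 1.68388e+09.
k=2: B_{4}/(4)! × [f^{(3)}(46) − f^{(3)}(7)] = −1/720 × (126960 − 2940.00) = -172.250.
Running total after k=2: 1.68388e+09.
k=3: B_{6}/(6)! × [f^{(5)}(46) − f^{(5)}(7)] = 1/30240 × (120.000 − 120.000) = 0.00000.
Running total after k=3: 1.68388e+09.
k=4: B_{8}/(8)! × [f^{(7)}(46) − f^{(7)}(7)] = −1/1209600 × (0.00000 − 0.00000) = 0.00000.

S_4 ≈ 1.68388e+09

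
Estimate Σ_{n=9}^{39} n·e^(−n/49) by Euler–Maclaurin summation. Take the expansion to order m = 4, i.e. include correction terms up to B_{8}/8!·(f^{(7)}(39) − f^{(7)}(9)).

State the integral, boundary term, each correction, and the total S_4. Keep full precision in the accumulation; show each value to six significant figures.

Integral: ∫_9^39 x·e^(−x/49) dx = 419.703.
Endpoint term: (f(9) + f(39))/2 = (7.48987 + 17.5955)/2 = 12.5427.
So far: 432.246.
Correction k=1: B_{2}/2! · (f^{(1)}(39) − f^{(1)}(9)) = 1/12 · (0.0920748 − 0.679353) = -0.0489399.
Partial sum through k=1: 432.197.
Correction k=2: B_{4}/4! · (f^{(3)}(39) − f^{(3)}(9)) = −1/720 · (0.000414164 − 0.000976163) = 7.80554e-07.
Partial sum through k=2: 432.197.
Correction k=3: B_{6}/6! · (f^{(5)}(39) − f^{(5)}(9)) = 1/30240 · (3.29021e-07 − 6.95286e-07) = -1.21119e-11.
Partial sum through k=3: 432.197.
Correction k=4: B_{8}/8! · (f^{(7)}(39) − f^{(7)}(9)) = −1/1209600 · (2.02227e-10 − 4.09832e-10) = 1.71631e-16.

S_4 ≈ 432.197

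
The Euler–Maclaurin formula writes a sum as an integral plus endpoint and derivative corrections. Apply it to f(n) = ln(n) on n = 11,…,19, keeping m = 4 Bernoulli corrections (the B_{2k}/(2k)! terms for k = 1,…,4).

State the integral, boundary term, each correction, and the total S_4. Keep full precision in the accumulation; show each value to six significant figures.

S_4 ≈ 24.2355

∫_11^19 ln(x) dx evaluates to 21.5675.
Boundary: ½(f(11) + f(19)) = ½(2.39790 + 2.94444) = 2.67117.
Integral + boundary = 24.2387.
Order-1 term: 1/12 · (0.0526316 − 0.0909091) = -0.00318979.
After k=1: 24.2355.
Order-2 term: −1/720 · (0.000291588 − 0.00150263) = 1.68200e-06.
After k=2: 24.2355.
Order-3 term: 1/30240 · (9.69267e-06 − 0.000149021) = -4.60742e-09.
After k=3: 24.2355.
Order-4 term: −1/1209600 · (8.05485e-07 − 3.69474e-05) = 2.98792e-11.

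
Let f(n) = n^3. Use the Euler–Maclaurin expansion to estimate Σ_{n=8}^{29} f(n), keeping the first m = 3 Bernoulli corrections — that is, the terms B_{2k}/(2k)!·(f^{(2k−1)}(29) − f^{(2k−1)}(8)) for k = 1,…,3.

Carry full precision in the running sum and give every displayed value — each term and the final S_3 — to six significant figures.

The integral term ∫_8^29 x^3 dx = 175796.
Endpoint term: (f(8) + f(29))/2 = (512.000 + 24389.0)/2 = 12450.5.
Running total after boundary: 188247.
k=1: B_{2}/(2)! × [f^{(1)}(29) − f^{(1)}(8)] = 1/12 × (2523.00 − 192.000) = 194.250.
After k=1: 188441.
k=2: B_{4}/(4)! × [f^{(3)}(29) − f^{(3)}(8)] = −1/720 × (6.00000 − 6.00000) = 0.00000.
After k=2: 188441.
k=3: B_{6}/(6)! × [f^{(5)}(29) − f^{(5)}(8)] = 1/30240 × (0.00000 − 0.00000) = 0.00000.

S_3 ≈ 188441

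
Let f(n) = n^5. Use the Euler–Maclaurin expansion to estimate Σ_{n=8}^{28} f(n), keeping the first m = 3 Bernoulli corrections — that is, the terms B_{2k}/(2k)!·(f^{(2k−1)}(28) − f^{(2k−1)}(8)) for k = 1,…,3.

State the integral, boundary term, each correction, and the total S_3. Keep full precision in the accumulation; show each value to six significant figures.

S_3 ≈ 8.91473e+07

Integral: ∫_8^28 x^5 dx = 8.02714e+07.
Endpoint term: (f(8) + f(28))/2 = (32768.0 + 1.72104e+07)/2 = 8.62157e+06.
Integral + boundary = 8.88929e+07.
Correction k=1: B_{2}/2! · (f^{(1)}(28) − f^{(1)}(8)) = 1/12 · (3.07328e+06 − 20480.0) = 254400.
After k=1: 8.91473e+07.
Correction k=2: B_{4}/4! · (f^{(3)}(28) − f^{(3)}(8)) = −1/720 · (47040.0 − 3840.00) = -60.0000.
After k=2: 8.91473e+07.
Correction k=3: B_{6}/6! · (f^{(5)}(28) − f^{(5)}(8)) = 1/30240 · (120.000 − 120.000) = 0.00000.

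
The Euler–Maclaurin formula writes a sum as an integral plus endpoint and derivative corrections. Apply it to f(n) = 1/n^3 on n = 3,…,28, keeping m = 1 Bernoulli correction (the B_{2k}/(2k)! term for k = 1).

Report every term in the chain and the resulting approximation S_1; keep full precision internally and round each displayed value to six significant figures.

S_1 ≈ 0.0765451

∫_3^28 1/x^3 dx evaluates to 0.0549178.
Boundary: ½(f(3) + f(28)) = ½(0.0370370 + 4.55539e-05) = 0.0185413.
So far: 0.0734591.
Order-1 term: 1/12 · (-4.88078e-06 − (-0.0370370)) = 0.00308601.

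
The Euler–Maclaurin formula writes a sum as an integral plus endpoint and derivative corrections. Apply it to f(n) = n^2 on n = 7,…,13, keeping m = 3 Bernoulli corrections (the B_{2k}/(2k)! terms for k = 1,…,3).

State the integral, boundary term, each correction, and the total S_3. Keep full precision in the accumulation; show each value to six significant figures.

The integral term ∫_7^13 x^2 dx = 618.000.
½[f(7) + f(13)] = ½[49.0000 + 169.000] = 109.000.
Running total after boundary: 727.000.
k=1: B_{2}/(2)! × [f^{(1)}(13) − f^{(1)}(7)] = 1/12 × (26.0000 − 14.0000) = 1.00000.
Running total after k=1: 728.000.
k=2: B_{4}/(4)! × [f^{(3)}(13) − f^{(3)}(7)] = −1/720 × (0.00000 − 0.00000) = 0.00000.
Running total after k=2: 728.000.
k=3: B_{6}/(6)! × [f^{(5)}(13) − f^{(5)}(7)] = 1/30240 × (0.00000 − 0.00000) = 0.00000.

S_3 ≈ 728.000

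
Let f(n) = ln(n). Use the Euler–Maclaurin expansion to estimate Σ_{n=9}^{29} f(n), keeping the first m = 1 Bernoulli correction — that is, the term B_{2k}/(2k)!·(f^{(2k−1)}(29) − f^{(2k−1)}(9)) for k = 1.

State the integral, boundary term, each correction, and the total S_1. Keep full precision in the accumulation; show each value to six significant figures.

S_1 ≈ 60.6524

∫_9^29 ln(x) dx evaluates to 57.8766.
Boundary: ½(f(9) + f(29)) = ½(2.19722 + 3.36730) = 2.78226.
Integral + boundary = 60.6588.
Correction k=1: B_{2}/2! · (f^{(1)}(29) − f^{(1)}(9)) = 1/12 · (0.0344828 − 0.111111) = -0.00638570.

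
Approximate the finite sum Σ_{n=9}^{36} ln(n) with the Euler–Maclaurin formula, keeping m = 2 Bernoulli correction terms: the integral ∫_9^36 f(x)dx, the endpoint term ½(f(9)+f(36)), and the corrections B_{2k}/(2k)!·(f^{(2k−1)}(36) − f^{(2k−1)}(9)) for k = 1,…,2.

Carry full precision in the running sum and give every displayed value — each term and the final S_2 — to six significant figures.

Integral: ∫_9^36 ln(x) dx = 82.2317.
½[f(9) + f(36)] = ½[2.19722 + 3.58352] = 2.89037.
Running total after boundary: 85.1220.
k=1: B_{2}/(2)! × [f^{(1)}(36) − f^{(1)}(9)] = 1/12 × (0.0277778 − 0.111111) = -0.00694444.
Partial sum through k=1: 85.1151.
k=2: B_{4}/(4)! × [f^{(3)}(36) − f^{(3)}(9)] = −1/720 × (4.28669e-05 − 0.00274348) = 3.75086e-06.

S_2 ≈ 85.1151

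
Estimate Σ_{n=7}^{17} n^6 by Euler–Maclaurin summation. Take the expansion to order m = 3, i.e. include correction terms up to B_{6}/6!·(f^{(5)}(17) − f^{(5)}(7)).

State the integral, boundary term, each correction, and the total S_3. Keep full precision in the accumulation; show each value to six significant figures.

∫_7^17 x^6 dx evaluates to 5.85022e+07.
½[f(7) + f(17)] = ½[117649 + 2.41376e+07] = 1.21276e+07.
Integral + boundary = 7.06298e+07.
k=1: B_{2}/(2)! × [f^{(1)}(17) − f^{(1)}(7)] = 1/12 × (8.51914e+06 − 100842) = 701525.
Running total after k=1: 7.13313e+07.
k=2: B_{4}/(4)! × [f^{(3)}(17) − f^{(3)}(7)] = −1/720 × (589560 − 41160.0) = -761.667.
Running total after k=2: 7.13305e+07.
k=3: B_{6}/(6)! × [f^{(5)}(17) − f^{(5)}(7)] = 1/30240 × (12240.0 − 5040.00) = 0.238095.

S_3 ≈ 7.13305e+07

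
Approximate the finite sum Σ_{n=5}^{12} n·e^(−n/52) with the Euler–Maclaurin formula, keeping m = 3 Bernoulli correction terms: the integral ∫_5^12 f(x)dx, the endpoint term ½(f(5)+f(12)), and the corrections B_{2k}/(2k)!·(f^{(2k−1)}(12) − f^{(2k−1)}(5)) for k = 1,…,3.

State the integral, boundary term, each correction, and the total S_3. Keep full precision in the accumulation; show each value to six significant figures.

S_3 ≈ 57.1153

The integral term ∫_5^12 x·e^(−x/52) dx = 50.0985.
½[f(5) + f(12)] = ½[4.54162 + 9.52707] = 7.03435.
Integral + boundary = 57.1329.
Order-1 term: 1/12 · (0.610710 − 0.820985) = -0.0175230.
Partial sum through k=1: 57.1153.
Order-2 term: −1/720 · (0.000813075 − 0.000975456) = 2.25529e-07.
Partial sum through k=2: 57.1153.
Order-3 term: 1/30240 · (5.17861e-07 − 6.09206e-07) = -3.02068e-12.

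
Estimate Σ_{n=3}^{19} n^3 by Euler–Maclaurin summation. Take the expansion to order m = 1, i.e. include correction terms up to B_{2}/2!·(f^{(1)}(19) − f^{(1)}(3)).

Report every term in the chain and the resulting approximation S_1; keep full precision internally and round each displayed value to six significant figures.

S_1 ≈ 36091.0

Integral: ∫_3^19 x^3 dx = 32560.0.
Boundary: ½(f(3) + f(19)) = ½(27.0000 + 6859.00) = 3443.00.
Running total after boundary: 36003.0.
Order-1 term: 1/12 · (1083.00 − 27.0000) = 88.0000.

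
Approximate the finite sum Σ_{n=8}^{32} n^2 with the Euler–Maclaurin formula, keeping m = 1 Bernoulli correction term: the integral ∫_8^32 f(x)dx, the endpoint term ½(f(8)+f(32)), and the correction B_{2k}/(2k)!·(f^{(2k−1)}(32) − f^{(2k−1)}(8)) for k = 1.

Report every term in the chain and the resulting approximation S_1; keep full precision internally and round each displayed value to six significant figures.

S_1 ≈ 11300.0

Integral: ∫_8^32 x^2 dx = 10752.0.
Boundary: ½(f(8) + f(32)) = ½(64.0000 + 1024.00) = 544.000.
Running total after boundary: 11296.0.
Correction k=1: B_{2}/2! · (f^{(1)}(32) − f^{(1)}(8)) = 1/12 · (64.0000 − 16.0000) = 4.00000.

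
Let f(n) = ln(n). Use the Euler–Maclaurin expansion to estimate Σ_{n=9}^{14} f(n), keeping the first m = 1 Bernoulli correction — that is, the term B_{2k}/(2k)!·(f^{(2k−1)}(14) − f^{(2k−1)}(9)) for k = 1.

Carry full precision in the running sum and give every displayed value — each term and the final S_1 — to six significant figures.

The integral term ∫_9^14 ln(x) dx = 12.1718.
Endpoint term: (f(9) + f(14))/2 = (2.19722 + 2.63906)/2 = 2.41814.
Integral + boundary = 14.5899.
k=1: B_{2}/(2)! × [f^{(1)}(14) − f^{(1)}(9)] = 1/12 × (0.0714286 − 0.111111) = -0.00330688.

S_1 ≈ 14.5866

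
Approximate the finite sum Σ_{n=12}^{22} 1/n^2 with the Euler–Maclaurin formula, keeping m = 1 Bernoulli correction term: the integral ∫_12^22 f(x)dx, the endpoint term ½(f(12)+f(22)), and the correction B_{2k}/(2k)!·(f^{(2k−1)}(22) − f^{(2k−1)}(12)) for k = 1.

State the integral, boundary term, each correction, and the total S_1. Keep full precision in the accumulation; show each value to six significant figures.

S_1 ≈ 0.0424649

∫_12^22 1/x^2 dx evaluates to 0.0378788.
Boundary: ½(f(12) + f(22)) = ½(0.00694444 + 0.00206612) = 0.00450528.
Running total after boundary: 0.0423841.
Correction k=1: B_{2}/2! · (f^{(1)}(22) − f^{(1)}(12)) = 1/12 · (-0.000187829 − (-0.00115741)) = 8.07982e-05.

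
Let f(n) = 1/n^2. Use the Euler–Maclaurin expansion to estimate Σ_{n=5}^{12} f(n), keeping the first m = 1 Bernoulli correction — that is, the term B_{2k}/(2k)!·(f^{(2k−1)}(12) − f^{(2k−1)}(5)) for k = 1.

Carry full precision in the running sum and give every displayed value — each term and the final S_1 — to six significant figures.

S_1 ≈ 0.141376

Integral: ∫_5^12 1/x^2 dx = 0.116667.
Endpoint term: (f(5) + f(12))/2 = (0.0400000 + 0.00694444)/2 = 0.0234722.
Integral + boundary = 0.140139.
Order-1 term: 1/12 · (-0.00115741 − (-0.0160000)) = 0.00123688.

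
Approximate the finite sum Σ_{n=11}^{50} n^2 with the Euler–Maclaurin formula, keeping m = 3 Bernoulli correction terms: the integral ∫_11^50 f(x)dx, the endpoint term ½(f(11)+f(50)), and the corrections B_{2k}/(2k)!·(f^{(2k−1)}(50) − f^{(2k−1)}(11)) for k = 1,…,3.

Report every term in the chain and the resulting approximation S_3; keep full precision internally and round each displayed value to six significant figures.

∫_11^50 x^2 dx evaluates to 41223.0.
Endpoint term: (f(11) + f(50))/2 = (121.000 + 2500.00)/2 = 1310.50.
Integral + boundary = 42533.5.
k=1: B_{2}/(2)! × [f^{(1)}(50) − f^{(1)}(11)] = 1/12 × (100.000 − 22.0000) = 6.50000.
Partial sum through k=1: 42540.0.
k=2: B_{4}/(4)! × [f^{(3)}(50) − f^{(3)}(11)] = −1/720 × (0.00000 − 0.00000) = 0.00000.
Partial sum through k=2: 42540.0.
k=3: B_{6}/(6)! × [f^{(5)}(50) − f^{(5)}(11)] = 1/30240 × (0.00000 − 0.00000) = 0.00000.

S_3 ≈ 42540.0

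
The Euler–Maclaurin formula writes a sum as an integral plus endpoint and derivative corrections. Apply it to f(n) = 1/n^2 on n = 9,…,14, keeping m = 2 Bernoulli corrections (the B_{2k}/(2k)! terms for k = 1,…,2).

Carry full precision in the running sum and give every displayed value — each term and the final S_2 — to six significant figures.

The integral term ∫_9^14 1/x^2 dx = 0.0396825.
Boundary: ½(f(9) + f(14)) = ½(0.0123457 + 0.00510204) = 0.00872386.
Integral + boundary = 0.0484064.
Correction k=1: B_{2}/2! · (f^{(1)}(14) − f^{(1)}(9)) = 1/12 · (-0.000728863 − (-0.00274348)) = 0.000167885.
Running total after k=1: 0.0485743.
Correction k=2: B_{4}/4! · (f^{(3)}(14) − f^{(3)}(9)) = −1/720 · (-4.46243e-05 − (-0.000406442)) = -5.02525e-07.

S_2 ≈ 0.0485738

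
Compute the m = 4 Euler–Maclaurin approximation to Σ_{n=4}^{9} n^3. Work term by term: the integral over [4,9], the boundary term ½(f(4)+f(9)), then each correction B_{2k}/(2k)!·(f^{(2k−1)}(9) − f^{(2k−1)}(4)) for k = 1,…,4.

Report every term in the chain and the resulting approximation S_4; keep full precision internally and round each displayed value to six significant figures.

S_4 ≈ 1989.00

Integral: ∫_4^9 x^3 dx = 1576.25.
½[f(4) + f(9)] = ½[64.0000 + 729.000] = 396.500.
Running total after boundary: 1972.75.
Order-1 term: 1/12 · (243.000 − 48.0000) = 16.2500.
Running total after k=1: 1989.00.
Order-2 term: −1/720 · (6.00000 − 6.00000) = 0.00000.
Running total after k=2: 1989.00.
Order-3 term: 1/30240 · (0.00000 − 0.00000) = 0.00000.
Running total after k=3: 1989.00.
Order-4 term: −1/1209600 · (0.00000 − 0.00000) = 0.00000.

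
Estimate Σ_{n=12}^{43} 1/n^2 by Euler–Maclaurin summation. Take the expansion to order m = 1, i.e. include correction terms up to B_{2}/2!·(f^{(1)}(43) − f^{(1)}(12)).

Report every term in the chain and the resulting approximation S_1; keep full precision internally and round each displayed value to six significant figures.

S_1 ≈ 0.0639145

Integral: ∫_12^43 1/x^2 dx = 0.0600775.
Boundary: ½(f(12) + f(43)) = ½(0.00694444 + 0.000540833) = 0.00374264.
Running total after boundary: 0.0638202.
Correction k=1: B_{2}/2! · (f^{(1)}(43) − f^{(1)}(12)) = 1/12 · (-2.51550e-05 − (-0.00115741)) = 9.43544e-05.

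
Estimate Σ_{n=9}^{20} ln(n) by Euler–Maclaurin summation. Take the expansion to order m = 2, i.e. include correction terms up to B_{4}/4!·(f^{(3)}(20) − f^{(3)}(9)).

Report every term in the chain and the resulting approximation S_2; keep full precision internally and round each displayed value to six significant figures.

The integral term ∫_9^20 ln(x) dx = 29.1396.
Boundary: ½(f(9) + f(20)) = ½(2.19722 + 2.99573) = 2.59648.
So far: 31.7361.
k=1: B_{2}/(2)! × [f^{(1)}(20) − f^{(1)}(9)] = 1/12 × (0.0500000 − 0.111111) = -0.00509259.
Partial sum through k=1: 31.7310.
k=2: B_{4}/(4)! × [f^{(3)}(20) − f^{(3)}(9)] = −1/720 × (0.000250000 − 0.00274348) = 3.46317e-06.

S_2 ≈ 31.7310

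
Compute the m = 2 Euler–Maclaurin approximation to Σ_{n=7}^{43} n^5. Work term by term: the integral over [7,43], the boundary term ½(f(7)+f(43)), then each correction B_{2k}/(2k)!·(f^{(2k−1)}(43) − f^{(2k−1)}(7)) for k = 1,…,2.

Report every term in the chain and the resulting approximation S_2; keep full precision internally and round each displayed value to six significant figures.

Integral: ∫_7^43 x^5 dx = 1.05354e+09.
Endpoint term: (f(7) + f(43))/2 = (16807.0 + 1.47008e+08)/2 = 7.35126e+07.
So far: 1.12705e+09.
Order-1 term: 1/12 · (1.70940e+07 − 12005.0) = 1.42350e+06.
Running total after k=1: 1.12848e+09.
Order-2 term: −1/720 · (110940 − 2940.00) = -150.000.

S_2 ≈ 1.12848e+09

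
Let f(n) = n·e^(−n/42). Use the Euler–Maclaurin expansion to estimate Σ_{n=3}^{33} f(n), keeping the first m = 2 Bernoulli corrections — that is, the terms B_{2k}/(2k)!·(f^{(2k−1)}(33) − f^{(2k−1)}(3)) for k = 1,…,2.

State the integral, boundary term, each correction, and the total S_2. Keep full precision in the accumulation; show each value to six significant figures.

S_2 ≈ 332.811

∫_3^33 x·e^(−x/42) dx evaluates to 323.957.
Boundary: ½(f(3) + f(33)) = ½(2.79319 + 15.0412) = 8.91720.
Integral + boundary = 332.875.
k=1: B_{2}/(2)! × [f^{(1)}(33) − f^{(1)}(3)] = 1/12 × (0.0976701 − 0.864558) = -0.0639073.
Running total after k=1: 332.811.
k=2: B_{4}/(4)! × [f^{(3)}(33) − f^{(3)}(3)] = −1/720 × (0.000572142 − 0.00154574) = 1.35222e-06.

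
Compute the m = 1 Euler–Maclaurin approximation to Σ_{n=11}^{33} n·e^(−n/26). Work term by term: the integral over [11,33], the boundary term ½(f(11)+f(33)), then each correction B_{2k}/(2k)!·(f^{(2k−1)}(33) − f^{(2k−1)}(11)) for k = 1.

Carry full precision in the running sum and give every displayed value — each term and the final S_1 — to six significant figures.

S_1 ≈ 207.212

Integral: ∫_11^33 x·e^(−x/26) dx = 199.010.
Endpoint term: (f(11) + f(33))/2 = (7.20531 + 9.27458)/2 = 8.23994.
So far: 207.250.
Order-1 term: 1/12 · (-0.0756667 − 0.377901) = -0.0377973.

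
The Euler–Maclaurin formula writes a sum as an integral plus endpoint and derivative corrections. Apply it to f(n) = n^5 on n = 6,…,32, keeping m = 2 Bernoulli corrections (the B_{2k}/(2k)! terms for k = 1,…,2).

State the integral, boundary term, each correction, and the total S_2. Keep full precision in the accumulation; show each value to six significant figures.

S_2 ≈ 1.96167e+08

The integral term ∫_6^32 x^5 dx = 1.78949e+08.
Boundary: ½(f(6) + f(32)) = ½(7776.00 + 3.35544e+07) = 1.67811e+07.
So far: 1.95730e+08.
Order-1 term: 1/12 · (5.24288e+06 − 6480.00) = 436367.
After k=1: 1.96167e+08.
Order-2 term: −1/720 · (61440.0 − 2160.00) = -82.3333.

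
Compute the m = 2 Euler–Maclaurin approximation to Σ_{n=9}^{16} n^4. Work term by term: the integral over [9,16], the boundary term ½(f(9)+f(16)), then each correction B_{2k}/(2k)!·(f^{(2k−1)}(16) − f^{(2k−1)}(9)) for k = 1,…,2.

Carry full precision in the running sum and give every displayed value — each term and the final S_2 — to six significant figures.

The integral term ∫_9^16 x^4 dx = 197905.
Boundary: ½(f(9) + f(16)) = ½(6561.00 + 65536.0) = 36048.5.
So far: 233954.
Order-1 term: 1/12 · (16384.0 − 2916.00) = 1122.33.
Partial sum through k=1: 235076.
Order-2 term: −1/720 · (384.000 − 216.000) = -0.233333.

S_2 ≈ 235076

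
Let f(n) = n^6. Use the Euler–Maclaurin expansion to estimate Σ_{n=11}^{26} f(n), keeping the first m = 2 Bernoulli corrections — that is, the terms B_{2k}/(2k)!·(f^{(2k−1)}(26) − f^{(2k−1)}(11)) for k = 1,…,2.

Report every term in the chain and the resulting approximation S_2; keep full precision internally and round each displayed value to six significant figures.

S_2 ≈ 1.30582e+09

Integral: ∫_11^26 x^6 dx = 1.14462e+09.
½[f(11) + f(26)] = ½[1.77156e+06 + 3.08916e+08] = 1.55344e+08.
Integral + boundary = 1.29996e+09.
Correction k=1: B_{2}/2! · (f^{(1)}(26) − f^{(1)}(11)) = 1/12 · (7.12883e+07 − 966306) = 5.86016e+06.
Partial sum through k=1: 1.30582e+09.
Correction k=2: B_{4}/4! · (f^{(3)}(26) − f^{(3)}(11)) = −1/720 · (2.10912e+06 − 159720) = -2707.50.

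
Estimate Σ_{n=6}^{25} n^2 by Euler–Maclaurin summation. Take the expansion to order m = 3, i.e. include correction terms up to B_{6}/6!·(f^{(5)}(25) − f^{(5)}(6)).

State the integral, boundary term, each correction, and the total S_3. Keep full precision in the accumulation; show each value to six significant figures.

The integral term ∫_6^25 x^2 dx = 5136.33.
½[f(6) + f(25)] = ½[36.0000 + 625.000] = 330.500.
Running total after boundary: 5466.83.
Order-1 term: 1/12 · (50.0000 − 12.0000) = 3.16667.
Running total after k=1: 5470.00.
Order-2 term: −1/720 · (0.00000 − 0.00000) = 0.00000.
Running total after k=2: 5470.00.
Order-3 term: 1/30240 · (0.00000 − 0.00000) = 0.00000.

S_3 ≈ 5470.00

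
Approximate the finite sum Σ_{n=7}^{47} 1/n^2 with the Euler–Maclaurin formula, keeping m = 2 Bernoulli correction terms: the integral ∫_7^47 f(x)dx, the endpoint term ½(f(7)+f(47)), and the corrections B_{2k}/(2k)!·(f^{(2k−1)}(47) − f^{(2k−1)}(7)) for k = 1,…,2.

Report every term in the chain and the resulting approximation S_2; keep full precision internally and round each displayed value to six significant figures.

The integral term ∫_7^47 1/x^2 dx = 0.121581.
Endpoint term: (f(7) + f(47))/2 = (0.0204082 + 0.000452694)/2 = 0.0104304.
Integral + boundary = 0.132011.
Order-1 term: 1/12 · (-1.92636e-05 − (-0.00583090)) = 0.000484303.
Partial sum through k=1: 0.132495.
Order-2 term: −1/720 · (-1.04646e-07 − (-0.00142798)) = -1.98316e-06.

S_2 ≈ 0.132493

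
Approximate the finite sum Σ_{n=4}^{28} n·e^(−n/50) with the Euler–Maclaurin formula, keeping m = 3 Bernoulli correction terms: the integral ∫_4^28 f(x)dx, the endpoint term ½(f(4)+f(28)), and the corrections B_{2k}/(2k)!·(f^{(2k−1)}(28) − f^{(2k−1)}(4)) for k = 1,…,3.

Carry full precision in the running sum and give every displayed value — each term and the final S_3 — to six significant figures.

Integral: ∫_4^28 x·e^(−x/50) dx = 264.699.
½[f(4) + f(28)] = ½[3.69247 + 15.9939] = 9.84316.
So far: 274.542.
k=1: B_{2}/(2)! × [f^{(1)}(28) − f^{(1)}(4)] = 1/12 × (0.251332 − 0.849267) = -0.0498279.
Running total after k=1: 274.492.
k=2: B_{4}/(4)! × [f^{(3)}(28) − f^{(3)}(4)] = −1/720 × (0.000557500 − 0.00107820) = 7.23194e-07.
Running total after k=2: 274.492.
k=3: B_{6}/(6)! × [f^{(5)}(28) − f^{(5)}(4)] = 1/30240 × (4.05787e-07 − 7.26677e-07) = -1.06115e-11.

S_3 ≈ 274.492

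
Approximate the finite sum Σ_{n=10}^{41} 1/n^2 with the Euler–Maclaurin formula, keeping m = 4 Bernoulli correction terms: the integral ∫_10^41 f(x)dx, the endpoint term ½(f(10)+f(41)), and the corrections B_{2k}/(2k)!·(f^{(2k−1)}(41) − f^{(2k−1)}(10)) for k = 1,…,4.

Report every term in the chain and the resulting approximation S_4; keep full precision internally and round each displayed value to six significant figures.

∫_10^41 1/x^2 dx evaluates to 0.0756098.
Boundary: ½(f(10) + f(41)) = ½(0.0100000 + 0.000594884) = 0.00529744.
So far: 0.0809072.
Correction k=1: B_{2}/2! · (f^{(1)}(41) − f^{(1)}(10)) = 1/12 · (-2.90187e-05 − (-0.00200000)) = 0.000164248.
Running total after k=1: 0.0810714.
Correction k=2: B_{4}/4! · (f^{(3)}(41) − f^{(3)}(10)) = −1/720 · (-2.07153e-07 − (-0.000240000)) = -3.33046e-07.
Running total after k=2: 0.0810711.
Correction k=3: B_{6}/6! · (f^{(5)}(41) − f^{(5)}(10)) = 1/30240 · (-3.69697e-09 − (-7.20000e-05)) = 2.38083e-09.
Running total after k=3: 0.0810711.
Correction k=4: B_{8}/8! · (f^{(7)}(41) − f^{(7)}(10)) = −1/1209600 · (-1.23159e-10 − (-4.03200e-05)) = -3.33332e-11.

S_4 ≈ 0.0810711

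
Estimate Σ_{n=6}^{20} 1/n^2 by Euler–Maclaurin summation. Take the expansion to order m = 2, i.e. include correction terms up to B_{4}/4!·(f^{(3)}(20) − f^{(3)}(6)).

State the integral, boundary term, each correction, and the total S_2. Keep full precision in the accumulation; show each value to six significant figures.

S_2 ≈ 0.132552

∫_6^20 1/x^2 dx evaluates to 0.116667.
½[f(6) + f(20)] = ½[0.0277778 + 0.00250000] = 0.0151389.
Integral + boundary = 0.131806.
k=1: B_{2}/(2)! × [f^{(1)}(20) − f^{(1)}(6)] = 1/12 × (-0.000250000 − (-0.00925926)) = 0.000750772.
Partial sum through k=1: 0.132556.
k=2: B_{4}/(4)! × [f^{(3)}(20) − f^{(3)}(6)] = −1/720 × (-7.50000e-06 − (-0.00308642)) = -4.27628e-06.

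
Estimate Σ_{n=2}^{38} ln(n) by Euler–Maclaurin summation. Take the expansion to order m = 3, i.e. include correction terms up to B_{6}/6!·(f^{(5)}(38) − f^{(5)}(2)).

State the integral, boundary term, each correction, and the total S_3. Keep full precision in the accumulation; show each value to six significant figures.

Integral: ∫_2^38 ln(x) dx = 100.842.
½[f(2) + f(38)] = ½[0.693147 + 3.63759] = 2.16537.
Running total after boundary: 103.007.
Correction k=1: B_{2}/2! · (f^{(1)}(38) − f^{(1)}(2)) = 1/12 · (0.0263158 − 0.500000) = -0.0394737.
Running total after k=1: 102.968.
Correction k=2: B_{4}/4! · (f^{(3)}(38) − f^{(3)}(2)) = −1/720 · (3.64485e-05 − 0.250000) = 0.000347172.
Running total after k=2: 102.968.
Correction k=3: B_{6}/6! · (f^{(5)}(38) − f^{(5)}(2)) = 1/30240 · (3.02896e-07 − 0.750000) = -2.48016e-05.

S_3 ≈ 102.968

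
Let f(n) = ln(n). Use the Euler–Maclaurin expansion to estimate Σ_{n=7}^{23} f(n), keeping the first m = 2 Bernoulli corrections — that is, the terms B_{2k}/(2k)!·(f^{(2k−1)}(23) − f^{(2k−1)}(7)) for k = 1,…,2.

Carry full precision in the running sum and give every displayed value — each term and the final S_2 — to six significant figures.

S_2 ≈ 45.0274

Integral: ∫_7^23 ln(x) dx = 42.4950.
½[f(7) + f(23)] = ½[1.94591 + 3.13549] = 2.54070.
Integral + boundary = 45.0357.
k=1: B_{2}/(2)! × [f^{(1)}(23) − f^{(1)}(7)] = 1/12 × (0.0434783 − 0.142857) = -0.00828157.
Running total after k=1: 45.0274.
k=2: B_{4}/(4)! × [f^{(3)}(23) − f^{(3)}(7)] = −1/720 × (0.000164379 − 0.00583090) = 7.87017e-06.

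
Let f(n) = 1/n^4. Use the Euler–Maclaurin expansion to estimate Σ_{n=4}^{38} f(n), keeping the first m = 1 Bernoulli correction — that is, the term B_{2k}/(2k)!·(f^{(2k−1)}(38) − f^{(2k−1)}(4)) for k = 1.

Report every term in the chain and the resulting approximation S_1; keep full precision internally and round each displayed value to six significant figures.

S_1 ≈ 0.00748114

∫_4^38 1/x^4 dx evaluates to 0.00520226.
Boundary: ½(f(4) + f(38)) = ½(0.00390625 + 4.79585e-07) = 0.00195336.
So far: 0.00715562.
Order-1 term: 1/12 · (-5.04826e-08 − (-0.00390625)) = 0.000325517.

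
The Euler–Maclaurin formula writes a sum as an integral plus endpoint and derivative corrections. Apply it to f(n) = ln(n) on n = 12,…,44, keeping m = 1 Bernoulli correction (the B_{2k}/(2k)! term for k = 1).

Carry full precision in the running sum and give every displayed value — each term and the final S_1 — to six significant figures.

S_1 ≈ 107.815

The integral term ∫_12^44 ln(x) dx = 104.685.
Endpoint term: (f(12) + f(44))/2 = (2.48491 + 3.78419)/2 = 3.13455.
Running total after boundary: 107.820.
k=1: B_{2}/(2)! × [f^{(1)}(44) − f^{(1)}(12)] = 1/12 × (0.0227273 − 0.0833333) = -0.00505051.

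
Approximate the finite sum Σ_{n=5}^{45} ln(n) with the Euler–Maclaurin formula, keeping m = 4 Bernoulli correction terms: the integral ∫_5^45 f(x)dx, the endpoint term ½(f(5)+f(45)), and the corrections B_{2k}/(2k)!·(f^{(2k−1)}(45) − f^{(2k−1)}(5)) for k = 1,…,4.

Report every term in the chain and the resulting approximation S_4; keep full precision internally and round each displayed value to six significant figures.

The integral term ∫_5^45 ln(x) dx = 123.253.
Endpoint term: (f(5) + f(45))/2 = (1.60944 + 3.80666)/2 = 2.70805.
Integral + boundary = 125.961.
Order-1 term: 1/12 · (0.0222222 − 0.200000) = -0.0148148.
After k=1: 125.946.
Order-2 term: −1/720 · (2.19479e-05 − 0.0160000) = 2.21917e-05.
After k=2: 125.946.
Order-3 term: 1/30240 · (1.30061e-07 − 0.00768000) = -2.53964e-07.
After k=3: 125.946.
Order-4 term: −1/1209600 · (1.92684e-09 − 0.00921600) = 7.61905e-09.

S_4 ≈ 125.946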